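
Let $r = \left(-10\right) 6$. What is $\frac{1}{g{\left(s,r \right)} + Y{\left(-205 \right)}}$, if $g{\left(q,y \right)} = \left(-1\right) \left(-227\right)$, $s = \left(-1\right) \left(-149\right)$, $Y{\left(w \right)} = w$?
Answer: $\frac{1}{22} \approx 0.045455$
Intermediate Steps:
$r = -60$
$s = 149$
$g{\left(q,y \right)} = 227$
$\frac{1}{g{\left(s,r \right)} + Y{\left(-205 \right)}} = \frac{1}{227 - 205} = \frac{1}{22}$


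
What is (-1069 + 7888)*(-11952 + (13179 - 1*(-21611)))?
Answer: 155732322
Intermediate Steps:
(-1069 + 7888)*(-11952 + (13179 - 1*(-21611))) = 6819*(-11952 + (13179 + 21611)) = 6819*(-11952 + 34790) = 6819*22838 = 155732322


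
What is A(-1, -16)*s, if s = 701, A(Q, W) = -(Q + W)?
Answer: 11917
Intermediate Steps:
A(Q, W) = -Q - W
A(-1, -16)*s = (-1*(-1) - 1*(-16))*701 = (1 + 16)*701 = 17*701 = 11917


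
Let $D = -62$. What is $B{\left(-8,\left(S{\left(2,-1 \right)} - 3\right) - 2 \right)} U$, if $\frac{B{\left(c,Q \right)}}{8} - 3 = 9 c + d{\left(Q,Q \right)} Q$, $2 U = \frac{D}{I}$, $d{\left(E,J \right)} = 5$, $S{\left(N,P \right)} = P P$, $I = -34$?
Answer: $- \frac{11036}{17} \approx -649.18$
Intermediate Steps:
$S{\left(N,P \right)} = P^{2}$
$U = \frac{31}{34}$ ($U = \frac{\left(-62\right) \frac{1}{-34}}{2} = \frac{\left(-62\right) \left(- \frac{1}{34}\right)}{2} = \frac{1}{2} \cdot \frac{31}{17} = \frac{31}{34} \approx 0.91177$)
$B{\left(c,Q \right)} = 24 + 40 Q + 72 c$ ($B{\left(c,Q \right)} = 24 + 8 \left(9 c + 5 Q\right) = 24 + 8 \left(5 Q + 9 c\right) = 24 + \left(40 Q + 72 c\right) = 24 + 40 Q + 72 c$)
$B{\left(-8,\left(S{\left(2,-1 \right)} - 3\right) - 2 \right)} U = \left(24 + 40 \left(\left(\left(-1\right)^{2} - 3\right) - 2\right) + 72 \left(-8\right)\right) \frac{31}{34} = \left(24 + 40 \left(\left(1 - 3\right) - 2\right) - 576\right) \frac{31}{34} = \left(24 + 40 \left(-2 - 2\right) - 576\right) \frac{31}{34} = \left(24 + 40 \left(-4\right) - 576\right) \frac{31}{34} = \left(24 - 160 - 576\right) \frac{31}{34} = \left(-712\right) \frac{31}{34} = - \frac{11036}{17}$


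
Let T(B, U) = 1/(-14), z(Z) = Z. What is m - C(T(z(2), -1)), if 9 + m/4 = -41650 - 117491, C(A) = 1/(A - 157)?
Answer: -1399883386/2199 ≈ -6.3660e+5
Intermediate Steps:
T(B, U) = -1/14
C(A) = 1/(-157 + A)
m = -636600 (m = -36 + 4*(-41650 - 117491) = -36 + 4*(-159141) = -36 - 636564 = -636600)
m - C(T(z(2), -1)) = -636600 - 1/(-157 - 1/14) = -636600 - 1/(-2199/14) = -636600 - 1*(-14/2199) = -636600 + 14/2199 = -1399883386/2199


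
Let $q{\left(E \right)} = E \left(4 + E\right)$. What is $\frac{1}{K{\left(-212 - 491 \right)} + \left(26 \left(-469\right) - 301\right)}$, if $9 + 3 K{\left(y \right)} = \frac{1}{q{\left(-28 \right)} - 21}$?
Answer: $- \frac{1953}{24408593} \approx -8.0013 \cdot 10^{-5}$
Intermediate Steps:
$K{\left(y \right)} = - \frac{5858}{1953}$ ($K{\left(y \right)} = -3 + \frac{1}{3 \left(- 28 \left(4 - 28\right) - 21\right)} = -3 + \frac{1}{3 \left(\left(-28\right) \left(-24\right) - 21\right)} = -3 + \frac{1}{3 \left(672 - 21\right)} = -3 + \frac{1}{3 \cdot 651} = -3 + \frac{1}{3} \cdot \frac{1}{651} = -3 + \frac{1}{1953} = - \frac{5858}{1953}$)
$\frac{1}{K{\left(-212 - 491 \right)} + \left(26 \left(-469\right) - 301\right)} = \frac{1}{- \frac{5858}{1953} + \left(26 \left(-469\right) - 301\right)} = \frac{1}{- \frac{5858}{1953} - 12495} = \frac{1}{- \frac{24408593}{1953}} = - \frac{1953}{24408593}$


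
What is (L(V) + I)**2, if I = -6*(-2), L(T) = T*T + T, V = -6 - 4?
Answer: 10404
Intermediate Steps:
V = -10
L(T) = T + T**2 (L(T) = T**2 + T = T + T**2)
I = 12
(L(V) + I)**2 = (-10*(1 - 10) + 12)**2 = (-10*(-9) + 12)**2 = (90 + 12)**2 = 102**2 = 10404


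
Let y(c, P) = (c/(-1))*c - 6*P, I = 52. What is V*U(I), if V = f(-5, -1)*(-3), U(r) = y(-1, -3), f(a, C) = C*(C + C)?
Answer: -102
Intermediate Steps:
y(c, P) = -c² - 6*P (y(c, P) = (c*(-1))*c - 6*P = (-c)*c - 6*P = -c² - 6*P)
f(a, C) = 2*C² (f(a, C) = C*(2*C) = 2*C²)
U(r) = 17 (U(r) = -1*(-1)² - 6*(-3) = -1*1 + 18 = -1 + 18 = 17)
V = -6 (V = (2*(-1)²)*(-3) = (2*1)*(-3) = 2*(-3) = -6)
V*U(I) = -6*17 = -102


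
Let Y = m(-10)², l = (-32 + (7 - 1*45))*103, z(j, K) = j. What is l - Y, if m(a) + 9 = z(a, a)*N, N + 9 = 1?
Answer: -12251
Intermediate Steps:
N = -8 (N = -9 + 1 = -8)
m(a) = -9 - 8*a (m(a) = -9 + a*(-8) = -9 - 8*a)
l = -7210 (l = (-32 + (7 - 45))*103 = (-32 - 38)*103 = -70*103 = -7210)
Y = 5041 (Y = (-9 - 8*(-10))² = (-9 + 80)² = 71² = 5041)
l - Y = -7210 - 1*5041 = -7210 - 5041 = -12251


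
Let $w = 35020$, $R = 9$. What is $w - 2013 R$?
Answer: $16903$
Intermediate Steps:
$w - 2013 R = 35020 - 2013 \cdot 9 = 35020 - 18117 = 16903$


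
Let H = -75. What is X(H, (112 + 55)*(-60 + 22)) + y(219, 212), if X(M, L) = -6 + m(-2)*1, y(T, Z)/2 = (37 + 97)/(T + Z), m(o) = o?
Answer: -3180/431 ≈ -7.3782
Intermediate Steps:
y(T, Z) = 268/(T + Z) (y(T, Z) = 2*((37 + 97)/(T + Z)) = 2*(134/(T + Z)) = 268/(T + Z))
X(M, L) = -8 (X(M, L) = -6 - 2*1 = -6 - 2 = -8)
X(H, (112 + 55)*(-60 + 22)) + y(219, 212) = -8 + 268/(219 + 212) = -8 + 268/431 = -3180/431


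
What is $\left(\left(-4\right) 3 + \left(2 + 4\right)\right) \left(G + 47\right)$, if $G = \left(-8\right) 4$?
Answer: $-90$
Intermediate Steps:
$G = -32$
$\left(\left(-4\right) 3 + \left(2 + 4\right)\right) \left(G + 47\right) = \left(\left(-4\right) 3 + \left(2 + 4\right)\right) \left(-32 + 47\right) = \left(-12 + 6\right) 15 = \left(-6\right) 15 = -90$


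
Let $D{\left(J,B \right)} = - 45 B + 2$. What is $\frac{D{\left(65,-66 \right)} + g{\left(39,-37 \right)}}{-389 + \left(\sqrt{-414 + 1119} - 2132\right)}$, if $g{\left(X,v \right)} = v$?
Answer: $- \frac{7399135}{6354736} - \frac{2935 \sqrt{705}}{6354736} \approx -1.1766$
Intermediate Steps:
$D{\left(J,B \right)} = 2 - 45 B$
$\frac{D{\left(65,-66 \right)} + g{\left(39,-37 \right)}}{-389 + \left(\sqrt{-414 + 1119} - 2132\right)} = \frac{\left(2 - -2970\right) - 37}{-389 + \left(\sqrt{-414 + 1119} - 2132\right)} = \frac{\left(2 + 2970\right) - 37}{-389 - \left(2132 - \sqrt{705}\right)} = \frac{2972 - 37}{-389 - \left(2132 - \sqrt{705}\right)} = \frac{2935}{-2521 + \sqrt{705}}$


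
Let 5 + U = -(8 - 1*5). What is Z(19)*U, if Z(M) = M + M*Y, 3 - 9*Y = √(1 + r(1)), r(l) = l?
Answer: -608/3 + 152*√2/9 ≈ -178.78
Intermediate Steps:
Y = ⅓ - √2/9 (Y = ⅓ - √(1 + 1)/9 = ⅓ - √2/9 ≈ 0.17620)
Z(M) = M + M*(⅓ - √2/9)
U = -8 (U = -5 - (8 - 1*5) = -5 - (8 - 5) = -5 - 1*3 = -5 - 3 = -8)
Z(19)*U = ((⅑)*19*(12 - √2))*(-8) = (76/3 - 19*√2/9)*(-8) = -608/3 + 152*√2/9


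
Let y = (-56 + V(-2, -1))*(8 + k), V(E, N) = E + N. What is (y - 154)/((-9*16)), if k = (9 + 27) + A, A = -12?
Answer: 1021/72 ≈ 14.181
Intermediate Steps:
k = 24 (k = (9 + 27) - 12 = 36 - 12 = 24)
y = -1888 (y = (-56 + (-2 - 1))*(8 + 24) = (-56 - 3)*32 = -59*32 = -1888)
(y - 154)/((-9*16)) = (-1888 - 154)/((-9*16)) = -2042/(-144) = -2042*(-1/144) = 1021/72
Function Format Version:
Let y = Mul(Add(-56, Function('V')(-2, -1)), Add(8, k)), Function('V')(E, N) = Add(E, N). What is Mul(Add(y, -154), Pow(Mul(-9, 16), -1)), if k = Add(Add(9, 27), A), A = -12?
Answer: Rational(1021, 72) ≈ 14.181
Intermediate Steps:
k = 24 (k = Add(Add(9, 27), -12) = Add(36, -12) = 24)
y = -1888 (y = Mul(Add(-56, Add(-2, -1)), Add(8, 24)) = Mul(Add(-56, -3), 32) = Mul(-59, 32) = -1888)
Mul(Add(y, -154), Pow(Mul(-9, 16), -1)) = Mul(Add(-1888, -154), Pow(Mul(-9, 16), -1)) = Mul(-2042, Pow(-144, -1)) = Mul(-2042, Rational(-1, 144)) = Rational(1021, 72)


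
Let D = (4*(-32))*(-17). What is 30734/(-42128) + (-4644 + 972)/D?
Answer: -101825/42128 ≈ -2.4170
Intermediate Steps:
D = 2176 (D = -128*(-17) = 2176)
30734/(-42128) + (-4644 + 972)/D = 30734/(-42128) + (-4644 + 972)/2176 = 30734*(-1/42128) - 3672*1/2176 = -15367/21064 - 27/16 = -101825/42128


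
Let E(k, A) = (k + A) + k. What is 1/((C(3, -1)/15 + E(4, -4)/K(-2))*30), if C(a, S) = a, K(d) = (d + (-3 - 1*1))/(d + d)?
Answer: 1/86 ≈ 0.011628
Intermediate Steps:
K(d) = (-4 + d)/(2*d) (K(d) = (d + (-3 - 1))/((2*d)) = (d - 4)*(1/(2*d)) = (-4 + d)*(1/(2*d)) = (-4 + d)/(2*d))
E(k, A) = A + 2*k (E(k, A) = (A + k) + k = A + 2*k)
1/((C(3, -1)/15 + E(4, -4)/K(-2))*30) = 1/((3/15 + (-4 + 2*4)/(((1/2)*(-4 - 2)/(-2))))*30) = 1/((3*(1/15) + (-4 + 8)/(((1/2)*(-1/2)*(-6))))*30) = 1/((1/5 + 4/(3/2))*30) = 1/((1/5 + 4*(2/3))*30) = 1/((1/5 + 8/3)*30) = 1/((43/15)*30) = 1/86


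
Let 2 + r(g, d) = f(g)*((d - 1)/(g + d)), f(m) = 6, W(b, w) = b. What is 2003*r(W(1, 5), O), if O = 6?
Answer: 32048/7 ≈ 4578.3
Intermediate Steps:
r(g, d) = -2 + 6*(-1 + d)/(d + g) (r(g, d) = -2 + 6*((d - 1)/(g + d)) = -2 + 6*((-1 + d)/(d + g)) = -2 + 6*(-1 + d)/(d + g))
2003*r(W(1, 5), O) = 2003*(2*(-3 - 1*1 + 2*6)/(6 + 1)) = 2003*(2*(-3 - 1 + 12)/7) = 2003*(2*(1/7)*8) = 2003*(16/7) = 32048/7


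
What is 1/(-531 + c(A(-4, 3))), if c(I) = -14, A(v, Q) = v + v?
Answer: -1/545 ≈ -0.0018349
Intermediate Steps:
A(v, Q) = 2*v
1/(-531 + c(A(-4, 3))) = 1/(-531 - 14) = 1/(-545) = -1/545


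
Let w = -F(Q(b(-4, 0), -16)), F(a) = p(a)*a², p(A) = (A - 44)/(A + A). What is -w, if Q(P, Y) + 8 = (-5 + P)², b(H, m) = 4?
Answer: 357/2 ≈ 178.50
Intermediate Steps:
p(A) = (-44 + A)/(2*A) (p(A) = (-44 + A)/((2*A)) = (-44 + A)*(1/(2*A)) = (-44 + A)/(2*A))
Q(P, Y) = -8 + (-5 + P)²
F(a) = a*(-44 + a)/2 (F(a) = ((-44 + a)/(2*a))*a² = a*(-44 + a)/2)
w = -357/2 (w = -(-8 + (-5 + 4)²)*(-44 + (-8 + (-5 + 4)²))/2 = -(-8 + (-1)²)*(-44 + (-8 + (-1)²))/2 = -(-8 + 1)*(-44 + (-8 + 1))/2 = -(-7)*(-44 - 7)/2 = -(-7)*(-51)/2 = -1*357/2 = -357/2 ≈ -178.50)
-w = -1*(-357/2) = 357/2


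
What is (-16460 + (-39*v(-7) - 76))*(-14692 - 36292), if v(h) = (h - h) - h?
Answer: 856990056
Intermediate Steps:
v(h) = -h (v(h) = 0 - h = -h)
(-16460 + (-39*v(-7) - 76))*(-14692 - 36292) = (-16460 + (-(-39)*(-7) - 76))*(-14692 - 36292) = (-16460 + (-39*7 - 76))*(-50984) = (-16460 + (-273 - 76))*(-50984) = (-16460 - 349)*(-50984) = -16809*(-50984) = 856990056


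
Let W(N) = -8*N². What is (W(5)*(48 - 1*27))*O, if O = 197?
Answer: -827400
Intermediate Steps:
(W(5)*(48 - 1*27))*O = ((-8*5²)*(48 - 1*27))*197 = ((-8*25)*(48 - 27))*197 = -200*21*197 = -4200*197 = -827400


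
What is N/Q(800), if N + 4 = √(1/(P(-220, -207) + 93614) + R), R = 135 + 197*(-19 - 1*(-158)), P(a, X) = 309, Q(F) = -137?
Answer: 4/137 - √242750860680145/12867451 ≈ -1.1816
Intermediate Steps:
R = 27518 (R = 135 + 197*(-19 + 158) = 135 + 197*139 = 135 + 27383 = 27518)
N = -4 + √242750860680145/93923 (N = -4 + √(1/(309 + 93614) + 27518) = -4 + √(1/93923 + 27518) = -4 + √(2584573115/93923) = -4 + √242750860680145/93923 ≈ 161.89)
N/Q(800) = (-4 + √242750860680145/93923)/(-137) = (-4 + √242750860680145/93923)*(-1/137) = 4/137 - √242750860680145/12867451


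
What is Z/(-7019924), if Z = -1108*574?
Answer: 158998/1754981 ≈ 0.090598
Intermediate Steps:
Z = -635992
Z/(-7019924) = -635992/(-7019924) = -635992*(-1/7019924) = 158998/1754981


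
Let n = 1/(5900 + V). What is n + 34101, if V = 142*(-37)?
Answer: 22029247/646 ≈ 34101.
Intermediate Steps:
V = -5254
n = 1/646 (n = 1/(5900 - 5254) = 1/646 ≈ 0.0015480)
n + 34101 = 1/646 + 34101 = 22029247/646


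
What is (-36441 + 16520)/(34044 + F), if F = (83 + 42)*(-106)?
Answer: -19921/20794 ≈ -0.95802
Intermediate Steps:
F = -13250 (F = 125*(-106) = -13250)
(-36441 + 16520)/(34044 + F) = (-36441 + 16520)/(34044 - 13250) = -19921/20794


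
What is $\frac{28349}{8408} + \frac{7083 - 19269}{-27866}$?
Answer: $\frac{446216561}{117148664} \approx 3.809$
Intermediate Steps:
$\frac{28349}{8408} + \frac{7083 - 19269}{-27866} = 28349 \cdot \frac{1}{8408} + \left(7083 - 19269\right) \left(- \frac{1}{27866}\right) = \frac{28349}{8408} - - \frac{6093}{13933} = \frac{28349}{8408} + \frac{6093}{13933} = \frac{446216561}{117148664}$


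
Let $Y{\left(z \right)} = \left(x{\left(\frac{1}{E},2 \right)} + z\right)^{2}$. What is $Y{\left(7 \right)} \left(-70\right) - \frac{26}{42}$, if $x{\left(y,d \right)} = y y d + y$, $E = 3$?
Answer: $- \frac{2266111}{567} \approx -3996.7$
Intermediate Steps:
$x{\left(y,d \right)} = y + d y^{2}$ ($x{\left(y,d \right)} = y^{2} d + y = d y^{2} + y = y + d y^{2}$)
$Y{\left(z \right)} = \left(\frac{5}{9} + z\right)^{2}$ ($Y{\left(z \right)} = \left(\frac{1 + \frac{2}{3}}{3} + z\right)^{2} = \left(\frac{1}{3} \cdot \frac{5}{3} + z\right)^{2} = \left(\frac{5}{9} + z\right)^{2}$)
$Y{\left(7 \right)} \left(-70\right) - \frac{26}{42} = \frac{\left(5 + 9 \cdot 7\right)^{2}}{81} \left(-70\right) - \frac{26}{42} = \frac{\left(5 + 63\right)^{2}}{81} \left(-70\right) - \frac{13}{21} = \frac{68^{2}}{81} \left(-70\right) - \frac{13}{21} = \frac{1}{81} \cdot 4624 \left(-70\right) - \frac{13}{21} = \frac{4624}{81} \left(-70\right) - \frac{13}{21} = - \frac{323680}{81} - \frac{13}{21} = - \frac{2266111}{567}$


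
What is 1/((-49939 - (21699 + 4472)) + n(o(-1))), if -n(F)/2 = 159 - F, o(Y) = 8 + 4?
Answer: -1/76404 ≈ -1.3088e-5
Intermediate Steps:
o(Y) = 12
n(F) = -318 + 2*F (n(F) = -2*(159 - F) = -318 + 2*F)
1/((-49939 - (21699 + 4472)) + n(o(-1))) = 1/((-49939 - (21699 + 4472)) + (-318 + 2*12)) = 1/((-49939 - 1*26171) + (-318 + 24)) = 1/((-49939 - 26171) - 294) = 1/(-76110 - 294) = 1/(-76404) = -1/76404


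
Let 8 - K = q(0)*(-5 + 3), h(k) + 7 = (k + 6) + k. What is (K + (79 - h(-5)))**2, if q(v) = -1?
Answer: 9216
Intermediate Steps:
h(k) = -1 + 2*k (h(k) = -7 + ((k + 6) + k) = -7 + ((6 + k) + k) = -7 + (6 + 2*k) = -1 + 2*k)
K = 6 (K = 8 - (-1)*(-5 + 3) = 8 - (-1)*(-2) = 8 - 1*2 = 8 - 2 = 6)
(K + (79 - h(-5)))**2 = (6 + (79 - (-1 + 2*(-5))))**2 = (6 + (79 - (-1 - 10)))**2 = (6 + (79 - 1*(-11)))**2 = (6 + (79 + 11))**2 = (6 + 90)**2 = 96**2 = 9216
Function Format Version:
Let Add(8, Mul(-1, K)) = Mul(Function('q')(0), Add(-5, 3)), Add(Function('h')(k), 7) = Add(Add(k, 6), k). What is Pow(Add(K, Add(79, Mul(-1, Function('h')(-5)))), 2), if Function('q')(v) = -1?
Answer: 9216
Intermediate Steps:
Function('h')(k) = Add(-1, Mul(2, k)) (Function('h')(k) = Add(-7, Add(Add(k, 6), k)) = Add(-7, Add(Add(6, k), k)) = Add(-7, Add(6, Mul(2, k))) = Add(-1, Mul(2, k)))
K = 6 (K = Add(8, Mul(-1, Mul(-1, Add(-5, 3)))) = Add(8, Mul(-1, Mul(-1, -2))) = Add(8, Mul(-1, 2)) = Add(8, -2) = 6)
Pow(Add(K, Add(79, Mul(-1, Function('h')(-5)))), 2) = Pow(Add(6, Add(79, Mul(-1, Add(-1, Mul(2, -5))))), 2) = Pow(Add(6, Add(79, Mul(-1, Add(-1, -10)))), 2) = Pow(Add(6, Add(79, Mul(-1, -11))), 2) = Pow(Add(6, Add(79, 11)), 2) = Pow(Add(6, 90), 2) = Pow(96, 2) = 9216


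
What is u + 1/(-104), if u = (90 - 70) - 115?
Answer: -9881/104 ≈ -95.010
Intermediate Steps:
u = -95 (u = 20 - 115 = -95)
u + 1/(-104) = -95 + 1/(-104) = -95 - 1/104 = -9881/104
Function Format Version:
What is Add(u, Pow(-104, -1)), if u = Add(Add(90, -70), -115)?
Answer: Rational(-9881, 104) ≈ -95.010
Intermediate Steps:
u = -95 (u = Add(20, -115) = -95)
Add(u, Pow(-104, -1)) = Add(-95, Pow(-104, -1)) = Add(-95, Rational(-1, 104)) = Rational(-9881, 104)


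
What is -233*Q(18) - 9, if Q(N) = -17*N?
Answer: 71289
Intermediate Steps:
-233*Q(18) - 9 = -(-3961)*18 - 9 = -233*(-306) - 9 = 71298 - 9 = 71289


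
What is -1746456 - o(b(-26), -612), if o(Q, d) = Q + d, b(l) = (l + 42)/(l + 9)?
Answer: -29679332/17 ≈ -1.7458e+6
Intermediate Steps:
b(l) = (42 + l)/(9 + l)
-1746456 - o(b(-26), -612) = -1746456 - ((42 - 26)/(9 - 26) - 612) = -1746456 - (16/(-17) - 612) = -1746456 - (-1/17*16 - 612) = -1746456 - (-16/17 - 612) = -1746456 - 1*(-10420/17) = -1746456 + 10420/17 = -29679332/17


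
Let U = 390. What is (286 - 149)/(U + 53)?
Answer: 137/443 ≈ 0.30926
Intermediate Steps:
(286 - 149)/(U + 53) = (286 - 149)/(390 + 53) = 137/443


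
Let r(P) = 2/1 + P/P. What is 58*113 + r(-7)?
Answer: 6557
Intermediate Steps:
r(P) = 3 (r(P) = 2*1 + 1 = 2 + 1 = 3)
58*113 + r(-7) = 58*113 + 3 = 6554 + 3 = 6557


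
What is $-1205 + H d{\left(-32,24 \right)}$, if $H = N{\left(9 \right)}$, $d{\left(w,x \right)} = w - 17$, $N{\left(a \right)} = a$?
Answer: $-1646$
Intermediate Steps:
$d{\left(w,x \right)} = -17 + w$
$H = 9$
$-1205 + H d{\left(-32,24 \right)} = -1205 + 9 \left(-17 - 32\right) = -1205 + 9 \left(-49\right) = -1205 - 441 = -1646$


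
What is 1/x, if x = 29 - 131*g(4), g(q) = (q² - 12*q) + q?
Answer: 1/3697 ≈ 0.00027049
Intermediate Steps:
g(q) = q² - 11*q
x = 3697 (x = 29 - 524*(-11 + 4) = 29 - 524*(-7) = 29 - 131*(-28) = 29 + 3668 = 3697)
1/x = 1/3697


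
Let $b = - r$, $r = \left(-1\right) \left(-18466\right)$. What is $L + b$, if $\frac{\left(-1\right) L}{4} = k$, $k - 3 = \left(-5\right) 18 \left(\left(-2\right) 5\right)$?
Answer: $-22078$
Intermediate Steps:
$r = 18466$
$b = -18466$ ($b = \left(-1\right) 18466 = -18466$)
$k = 903$ ($k = 3 + \left(-5\right) 18 \left(\left(-2\right) 5\right) = 3 - -900 = 3 + 900 = 903$)
$L = -3612$ ($L = \left(-4\right) 903 = -3612$)
$L + b = -3612 - 18466 = -22078$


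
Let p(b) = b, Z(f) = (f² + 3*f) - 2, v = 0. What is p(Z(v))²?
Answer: 4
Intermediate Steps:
Z(f) = -2 + f² + 3*f
p(Z(v))² = (-2 + 0² + 3*0)² = (-2 + 0 + 0)² = (-2)² = 4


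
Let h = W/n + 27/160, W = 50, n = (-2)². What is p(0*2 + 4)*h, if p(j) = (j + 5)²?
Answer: 164187/160 ≈ 1026.2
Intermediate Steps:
n = 4
p(j) = (5 + j)²
h = 2027/160 (h = 50/4 + 27/160 = 50*(¼) + 27*(1/160) = 25/2 + 27/160 = 2027/160 ≈ 12.669)
p(0*2 + 4)*h = (5 + (0*2 + 4))²*(2027/160) = (5 + (0 + 4))²*(2027/160) = (5 + 4)²*(2027/160) = 9²*(2027/160) = 81*(2027/160) = 164187/160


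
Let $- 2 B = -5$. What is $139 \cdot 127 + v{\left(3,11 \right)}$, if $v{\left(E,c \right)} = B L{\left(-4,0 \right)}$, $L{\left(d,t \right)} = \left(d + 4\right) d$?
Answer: $17653$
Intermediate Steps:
$B = \frac{5}{2}$ ($B = \left(- \frac{1}{2}\right) \left(-5\right) = \frac{5}{2} \approx 2.5$)
$L{\left(d,t \right)} = d \left(4 + d\right)$ ($L{\left(d,t \right)} = \left(4 + d\right) d = d \left(4 + d\right)$)
$v{\left(E,c \right)} = 0$ ($v{\left(E,c \right)} = \frac{5 \left(- 4 \left(4 - 4\right)\right)}{2} = \frac{5 \left(\left(-4\right) 0\right)}{2} = \frac{5}{2} \cdot 0 = 0$)
$139 \cdot 127 + v{\left(3,11 \right)} = 139 \cdot 127 + 0 = 17653 + 0 = 17653$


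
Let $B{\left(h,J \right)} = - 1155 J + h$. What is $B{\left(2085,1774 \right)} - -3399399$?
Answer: $1352514$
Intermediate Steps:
$B{\left(h,J \right)} = h - 1155 J$
$B{\left(2085,1774 \right)} - -3399399 = \left(2085 - 2048970\right) - -3399399 = \left(2085 - 2048970\right) + 3399399 = -2046885 + 3399399 = 1352514$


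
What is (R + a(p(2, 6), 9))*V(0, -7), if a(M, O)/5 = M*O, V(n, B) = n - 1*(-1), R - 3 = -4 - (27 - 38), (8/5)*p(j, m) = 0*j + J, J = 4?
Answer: 245/2 ≈ 122.50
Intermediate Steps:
p(j, m) = 5/2 (p(j, m) = 5*(0*j + 4)/8 = 5*(0 + 4)/8 = (5/8)*4 = 5/2)
R = 10 (R = 3 + (-4 - (27 - 38)) = 3 + (-4 - 1*(-11)) = 3 + (-4 + 11) = 3 + 7 = 10)
V(n, B) = 1 + n (V(n, B) = n + 1 = 1 + n)
a(M, O) = 5*M*O (a(M, O) = 5*(M*O) = 5*M*O)
(R + a(p(2, 6), 9))*V(0, -7) = (10 + 5*(5/2)*9)*(1 + 0) = (10 + 225/2)*1 = (245/2)*1 = 245/2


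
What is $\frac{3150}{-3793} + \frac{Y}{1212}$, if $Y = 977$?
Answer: $- \frac{112039}{4597116} \approx -0.024372$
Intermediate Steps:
$\frac{3150}{-3793} + \frac{Y}{1212} = \frac{3150}{-3793} + \frac{977}{1212} = 3150 \left(- \frac{1}{3793}\right) + 977 \cdot \frac{1}{1212} = - \frac{3150}{3793} + \frac{977}{1212} = - \frac{112039}{4597116}$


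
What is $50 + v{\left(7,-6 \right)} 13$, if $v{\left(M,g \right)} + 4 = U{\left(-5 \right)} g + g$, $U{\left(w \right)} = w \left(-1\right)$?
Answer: $-470$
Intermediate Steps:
$U{\left(w \right)} = - w$
$v{\left(M,g \right)} = -4 + 6 g$ ($v{\left(M,g \right)} = -4 + \left(\left(-1\right) \left(-5\right) g + g\right) = -4 + \left(5 g + g\right) = -4 + 6 g$)
$50 + v{\left(7,-6 \right)} 13 = 50 + \left(-4 + 6 \left(-6\right)\right) 13 = 50 + \left(-4 - 36\right) 13 = 50 - 520 = -470$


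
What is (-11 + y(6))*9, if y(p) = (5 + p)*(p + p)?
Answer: 1089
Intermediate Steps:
y(p) = 2*p*(5 + p) (y(p) = (5 + p)*(2*p) = 2*p*(5 + p))
(-11 + y(6))*9 = (-11 + 2*6*(5 + 6))*9 = (-11 + 2*6*11)*9 = (-11 + 132)*9 = 121*9 = 1089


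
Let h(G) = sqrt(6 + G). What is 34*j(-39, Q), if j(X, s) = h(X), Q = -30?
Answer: 34*I*sqrt(33) ≈ 195.32*I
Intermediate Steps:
j(X, s) = sqrt(6 + X)
34*j(-39, Q) = 34*sqrt(6 - 39) = 34*sqrt(-33) = 34*(I*sqrt(33)) = 34*I*sqrt(33)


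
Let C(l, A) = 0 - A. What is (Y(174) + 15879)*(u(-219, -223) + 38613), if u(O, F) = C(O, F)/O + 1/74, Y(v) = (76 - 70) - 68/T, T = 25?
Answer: 49691365507343/81030 ≈ 6.1325e+8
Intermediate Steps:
Y(v) = 82/25 (Y(v) = (76 - 70) - 68/25 = 6 - 68*1/25 = 6 - 68/25 = 82/25)
C(l, A) = -A
u(O, F) = 1/74 - F/O (u(O, F) = (-F)/O + 1/74 = -F/O + 1*(1/74) = -F/O + 1/74 = 1/74 - F/O)
(Y(174) + 15879)*(u(-219, -223) + 38613) = (82/25 + 15879)*((-1*(-223) + (1/74)*(-219))/(-219) + 38613) = 397057*(-(223 - 219/74)/219 + 38613)/25 = 397057*(-1/219*16283/74 + 38613)/25 = 397057*(-16283/16206 + 38613)/25 = (397057/25)*(625745995/16206) = 49691365507343/81030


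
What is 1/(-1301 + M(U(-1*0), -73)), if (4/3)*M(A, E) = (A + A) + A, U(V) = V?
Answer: -1/1301 ≈ -0.00076864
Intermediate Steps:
M(A, E) = 9*A/4 (M(A, E) = 3*((A + A) + A)/4 = 3*(2*A + A)/4 = 3*(3*A)/4 = 9*A/4)
1/(-1301 + M(U(-1*0), -73)) = 1/(-1301 + 9*(-1*0)/4) = 1/(-1301 + (9/4)*0) = 1/(-1301 + 0) = 1/(-1301) = -1/1301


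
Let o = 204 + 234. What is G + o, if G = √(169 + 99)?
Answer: 438 + 2*√67 ≈ 454.37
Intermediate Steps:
o = 438
G = 2*√67 (G = √268 = 2*√67 ≈ 16.371)
G + o = 2*√67 + 438 = 438 + 2*√67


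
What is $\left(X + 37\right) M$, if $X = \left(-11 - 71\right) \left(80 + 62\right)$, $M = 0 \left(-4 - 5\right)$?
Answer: $0$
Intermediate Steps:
$M = 0$ ($M = 0 \left(-9\right) = 0$)
$X = -11644$ ($X = \left(-82\right) 142 = -11644$)
$\left(X + 37\right) M = \left(-11644 + 37\right) 0 = \left(-11607\right) 0 = 0$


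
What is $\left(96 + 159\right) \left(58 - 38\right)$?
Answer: $5100$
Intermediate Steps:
$\left(96 + 159\right) \left(58 - 38\right) = 255 \cdot 20 = 5100$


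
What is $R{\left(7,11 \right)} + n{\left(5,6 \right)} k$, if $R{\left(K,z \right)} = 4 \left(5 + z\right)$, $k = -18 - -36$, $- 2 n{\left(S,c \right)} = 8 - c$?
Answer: $46$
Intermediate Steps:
$n{\left(S,c \right)} = -4 + \frac{c}{2}$ ($n{\left(S,c \right)} = - \frac{8 - c}{2} = -4 + \frac{c}{2}$)
$k = 18$ ($k = -18 + 36 = 18$)
$R{\left(K,z \right)} = 20 + 4 z$
$R{\left(7,11 \right)} + n{\left(5,6 \right)} k = \left(20 + 4 \cdot 11\right) + \left(-4 + \frac{1}{2} \cdot 6\right) 18 = \left(20 + 44\right) + \left(-4 + 3\right) 18 = 64 - 18 = 46$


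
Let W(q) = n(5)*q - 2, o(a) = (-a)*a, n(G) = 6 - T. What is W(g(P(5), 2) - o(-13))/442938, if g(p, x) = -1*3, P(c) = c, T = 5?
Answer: 82/221469 ≈ 0.00037025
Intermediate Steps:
n(G) = 1 (n(G) = 6 - 1*5 = 6 - 5 = 1)
o(a) = -a**2
g(p, x) = -3
W(q) = -2 + q (W(q) = 1*q - 2 = q - 2 = -2 + q)
W(g(P(5), 2) - o(-13))/442938 = (-2 + (-3 - (-1)*(-13)**2))/442938 = (-2 + (-3 - (-1)*169))*(1/442938) = (-2 + (-3 - 1*(-169)))*(1/442938) = (-2 + (-3 + 169))*(1/442938) = (-2 + 166)*(1/442938) = 164*(1/442938) = 82/221469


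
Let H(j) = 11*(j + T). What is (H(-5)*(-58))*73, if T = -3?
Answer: 372592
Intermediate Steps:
H(j) = -33 + 11*j (H(j) = 11*(j - 3) = 11*(-3 + j) = -33 + 11*j)
(H(-5)*(-58))*73 = ((-33 + 11*(-5))*(-58))*73 = ((-33 - 55)*(-58))*73 = -88*(-58)*73 = 5104*73 = 372592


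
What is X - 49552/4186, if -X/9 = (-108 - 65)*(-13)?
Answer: -42389189/2093 ≈ -20253.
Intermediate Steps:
X = -20241 (X = -9*(-108 - 65)*(-13) = -(-1557)*(-13) = -9*2249 = -20241)
X - 49552/4186 = -20241 - 49552/4186 = -20241 - 49552*1/4186 = -20241 - 24776/2093 = -42389189/2093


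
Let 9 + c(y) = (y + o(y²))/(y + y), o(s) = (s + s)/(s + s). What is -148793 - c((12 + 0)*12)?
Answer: -42849937/288 ≈ -1.4878e+5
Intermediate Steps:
o(s) = 1 (o(s) = (2*s)/((2*s)) = (2*s)*(1/(2*s)) = 1)
c(y) = -9 + (1 + y)/(2*y) (c(y) = -9 + (y + 1)/(y + y) = -9 + (1 + y)/((2*y)) = -9 + (1 + y)*(1/(2*y)) = -9 + (1 + y)/(2*y))
-148793 - c((12 + 0)*12) = -148793 - (1 - 17*(12 + 0)*12)/(2*((12 + 0)*12)) = -148793 - (1 - 204*12)/(2*(12*12)) = -148793 - (1 - 17*144)/(2*144) = -148793 - (1 - 2448)/(2*144) = -148793 - (-2447)/(2*144) = -148793 - 1*(-2447/288) = -148793 + 2447/288 = -42849937/288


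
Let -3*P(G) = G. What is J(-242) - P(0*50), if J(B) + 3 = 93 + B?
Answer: -152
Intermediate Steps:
P(G) = -G/3
J(B) = 90 + B (J(B) = -3 + (93 + B) = 90 + B)
J(-242) - P(0*50) = (90 - 242) - (-1)*0*50/3 = -152 - (-1)*0/3 = -152 - 1*0 = -152 + 0 = -152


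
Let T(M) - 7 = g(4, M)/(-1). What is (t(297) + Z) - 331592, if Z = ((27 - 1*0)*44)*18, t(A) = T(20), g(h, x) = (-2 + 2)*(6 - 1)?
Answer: -310201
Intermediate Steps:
g(h, x) = 0 (g(h, x) = 0*5 = 0)
T(M) = 7 (T(M) = 7 + 0/(-1) = 7 + 0*(-1) = 7 + 0 = 7)
t(A) = 7
Z = 21384 (Z = ((27 + 0)*44)*18 = (27*44)*18 = 1188*18 = 21384)
(t(297) + Z) - 331592 = (7 + 21384) - 331592 = 21391 - 331592 = -310201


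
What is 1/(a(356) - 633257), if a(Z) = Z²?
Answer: -1/506521 ≈ -1.9743e-6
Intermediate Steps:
1/(a(356) - 633257) = 1/(356² - 633257) = 1/(126736 - 633257) = 1/(-506521) = -1/506521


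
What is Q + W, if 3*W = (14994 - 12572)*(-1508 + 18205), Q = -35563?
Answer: 40333445/3 ≈ 1.3444e+7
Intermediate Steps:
W = 40440134/3 (W = ((14994 - 12572)*(-1508 + 18205))/3 = (2422*16697)/3 = (1/3)*40440134 = 40440134/3 ≈ 1.3480e+7)
Q + W = -35563 + 40440134/3 = 40333445/3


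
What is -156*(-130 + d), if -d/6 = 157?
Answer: 167232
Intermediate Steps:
d = -942 (d = -6*157 = -942)
-156*(-130 + d) = -156*(-130 - 942) = -156*(-1072) = 167232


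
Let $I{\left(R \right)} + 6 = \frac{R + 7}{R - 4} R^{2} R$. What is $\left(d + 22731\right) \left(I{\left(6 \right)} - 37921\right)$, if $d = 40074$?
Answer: $-2293827015$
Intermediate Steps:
$I{\left(R \right)} = -6 + \frac{R^{3} \left(7 + R\right)}{-4 + R}$ ($I{\left(R \right)} = -6 + \frac{R + 7}{R - 4} R^{2} R = -6 + \frac{7 + R}{-4 + R} R^{2} R = -6 + \frac{R^{2} \left(7 + R\right)}{-4 + R} R = -6 + \frac{R^{3} \left(7 + R\right)}{-4 + R}$)
$\left(d + 22731\right) \left(I{\left(6 \right)} - 37921\right) = \left(40074 + 22731\right) \left(\frac{24 + 6^{4} - 36 + 7 \cdot 6^{3}}{-4 + 6} - 37921\right) = 62805 \left(\frac{24 + 1296 - 36 + 7 \cdot 216}{2} - 37921\right) = 62805 \left(\frac{24 + 1296 - 36 + 1512}{2} - 37921\right) = 62805 \left(\frac{1}{2} \cdot 2796 - 37921\right) = 62805 \left(1398 - 37921\right) = 62805 \left(-36523\right) = -2293827015$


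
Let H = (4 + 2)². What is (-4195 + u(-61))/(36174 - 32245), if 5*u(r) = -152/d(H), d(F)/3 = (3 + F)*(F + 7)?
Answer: -105525377/98833995 ≈ -1.0677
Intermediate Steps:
H = 36 (H = 6² = 36)
d(F) = 3*(3 + F)*(7 + F) (d(F) = 3*((3 + F)*(F + 7)) = 3*((3 + F)*(7 + F)) = 3*(3 + F)*(7 + F))
u(r) = -152/25155 (u(r) = (-152/(63 + 3*36² + 30*36))/5 = (-152/(63 + 3*1296 + 1080))/5 = (-152/(63 + 3888 + 1080))/5 = (-152/5031)/5 = (-152*1/5031)/5 = (⅕)*(-152/5031) = -152/25155)
(-4195 + u(-61))/(36174 - 32245) = (-4195 - 152/25155)/(36174 - 32245) = -105525377/25155/3929 = -105525377/25155*1/3929 = -105525377/98833995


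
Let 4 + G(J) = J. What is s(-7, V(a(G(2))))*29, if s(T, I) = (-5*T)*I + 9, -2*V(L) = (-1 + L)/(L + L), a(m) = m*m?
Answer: 1131/16 ≈ 70.688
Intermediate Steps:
G(J) = -4 + J
a(m) = m**2
V(L) = -(-1 + L)/(4*L) (V(L) = -(-1 + L)/(2*(L + L)) = -(-1 + L)/(2*(2*L)) = -(-1 + L)*1/(2*L)/2 = -(-1 + L)/(4*L))
s(T, I) = 9 - 5*I*T (s(T, I) = -5*I*T + 9 = 9 - 5*I*T)
s(-7, V(a(G(2))))*29 = (9 - 5*(1 - (-4 + 2)**2)/(4*((-4 + 2)**2))*(-7))*29 = (9 - 5*(1 - 1*(-2)**2)/(4*((-2)**2))*(-7))*29 = (9 - 5*(1/4)*(1 - 1*4)/4*(-7))*29 = (9 - 5*(1/4)*(1/4)*(1 - 4)*(-7))*29 = (9 - 5*(1/4)*(1/4)*(-3)*(-7))*29 = (9 - 5*(-3/16)*(-7))*29 = (9 - 105/16)*29 = (39/16)*29 = 1131/16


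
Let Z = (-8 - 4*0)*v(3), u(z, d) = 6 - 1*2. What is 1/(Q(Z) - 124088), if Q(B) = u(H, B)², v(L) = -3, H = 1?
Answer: -1/124072 ≈ -8.0598e-6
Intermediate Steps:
u(z, d) = 4 (u(z, d) = 6 - 2 = 4)
Z = 24 (Z = (-8 - 4*0)*(-3) = (-8 + 0)*(-3) = -8*(-3) = 24)
Q(B) = 16 (Q(B) = 4² = 16)
1/(Q(Z) - 124088) = 1/(16 - 124088) = 1/(-124072) = -1/124072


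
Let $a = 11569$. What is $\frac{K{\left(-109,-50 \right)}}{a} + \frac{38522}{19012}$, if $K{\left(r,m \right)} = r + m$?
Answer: $\frac{221319055}{109974914} \approx 2.0125$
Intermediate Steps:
$K{\left(r,m \right)} = m + r$
$\frac{K{\left(-109,-50 \right)}}{a} + \frac{38522}{19012} = \frac{-50 - 109}{11569} + \frac{38522}{19012} = \left(-159\right) \frac{1}{11569} + 38522 \cdot \frac{1}{19012} = - \frac{159}{11569} + \frac{19261}{9506} = \frac{221319055}{109974914}$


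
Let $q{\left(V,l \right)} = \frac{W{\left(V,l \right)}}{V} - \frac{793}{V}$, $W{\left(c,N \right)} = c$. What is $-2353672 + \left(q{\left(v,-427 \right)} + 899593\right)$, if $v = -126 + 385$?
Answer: $- \frac{376606995}{259} \approx -1.4541 \cdot 10^{6}$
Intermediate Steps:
$v = 259$
$q{\left(V,l \right)} = 1 - \frac{793}{V}$ ($q{\left(V,l \right)} = \frac{V}{V} - \frac{793}{V} = 1 - \frac{793}{V}$)
$-2353672 + \left(q{\left(v,-427 \right)} + 899593\right) = -2353672 + \left(\frac{-793 + 259}{259} + 899593\right) = -2353672 + \left(\frac{1}{259} \left(-534\right) + 899593\right) = -2353672 + \left(- \frac{534}{259} + 899593\right) = -2353672 + \frac{232994053}{259} = - \frac{376606995}{259}$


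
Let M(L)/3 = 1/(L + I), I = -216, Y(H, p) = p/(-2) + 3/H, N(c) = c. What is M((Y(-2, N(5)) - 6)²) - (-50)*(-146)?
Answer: -846803/116 ≈ -7300.0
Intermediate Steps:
Y(H, p) = 3/H - p/2 (Y(H, p) = p*(-½) + 3/H = -p/2 + 3/H = 3/H - p/2)
M(L) = 3/(-216 + L) (M(L) = 3/(L - 216) = 3/(-216 + L))
M((Y(-2, N(5)) - 6)²) - (-50)*(-146) = 3/(-216 + ((3/(-2) - ½*5) - 6)²) - (-50)*(-146) = 3/(-216 + ((3*(-½) - 5/2) - 6)²) - 1*7300 = 3/(-216 + ((-3/2 - 5/2) - 6)²) - 7300 = 3/(-216 + (-4 - 6)²) - 7300 = 3/(-216 + (-10)²) - 7300 = 3/(-216 + 100) - 7300 = 3/(-116) - 7300 = 3*(-1/116) - 7300 = -3/116 - 7300 = -846803/116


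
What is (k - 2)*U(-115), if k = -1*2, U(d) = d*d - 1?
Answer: -52896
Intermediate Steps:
U(d) = -1 + d² (U(d) = d² - 1 = -1 + d²)
k = -2
(k - 2)*U(-115) = (-2 - 2)*(-1 + (-115)²) = -4*(-1 + 13225) = -4*13224 = -52896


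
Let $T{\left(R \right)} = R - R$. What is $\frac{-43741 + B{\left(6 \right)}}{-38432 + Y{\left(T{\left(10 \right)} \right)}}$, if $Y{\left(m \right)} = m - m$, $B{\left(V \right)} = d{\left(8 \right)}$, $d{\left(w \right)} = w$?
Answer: $\frac{43733}{38432} \approx 1.1379$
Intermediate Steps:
$T{\left(R \right)} = 0$
$B{\left(V \right)} = 8$
$Y{\left(m \right)} = 0$
$\frac{-43741 + B{\left(6 \right)}}{-38432 + Y{\left(T{\left(10 \right)} \right)}} = \frac{-43741 + 8}{-38432 + 0} = - \frac{43733}{-38432} = \left(-43733\right) \left(- \frac{1}{38432}\right) = \frac{43733}{38432}$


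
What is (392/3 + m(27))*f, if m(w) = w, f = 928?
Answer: 438944/3 ≈ 1.4631e+5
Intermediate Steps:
(392/3 + m(27))*f = (392/3 + 27)*928 = (473/3)*928 = 438944/3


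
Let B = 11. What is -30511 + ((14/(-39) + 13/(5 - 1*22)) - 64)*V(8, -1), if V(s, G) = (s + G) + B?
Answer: -7001993/221 ≈ -31683.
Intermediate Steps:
V(s, G) = 11 + G + s (V(s, G) = (s + G) + 11 = (G + s) + 11 = 11 + G + s)
-30511 + ((14/(-39) + 13/(5 - 1*22)) - 64)*V(8, -1) = -30511 + ((14/(-39) + 13/(5 - 1*22)) - 64)*(11 - 1 + 8) = -30511 + ((14*(-1/39) + 13/(5 - 22)) - 64)*18 = -30511 + ((-14/39 + 13/(-17)) - 64)*18 = -30511 + ((-14/39 + 13*(-1/17)) - 64)*18 = -30511 + ((-14/39 - 13/17) - 64)*18 = -30511 + (-745/663 - 64)*18 = -30511 - 43177/663*18 = -30511 - 259062/221 = -7001993/221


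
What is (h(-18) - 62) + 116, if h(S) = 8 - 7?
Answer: 55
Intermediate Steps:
h(S) = 1
(h(-18) - 62) + 116 = (1 - 62) + 116 = -61 + 116 = 55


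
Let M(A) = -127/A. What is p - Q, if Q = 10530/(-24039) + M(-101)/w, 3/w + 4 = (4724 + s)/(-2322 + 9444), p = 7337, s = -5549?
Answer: 4700266894647/640436354 ≈ 7339.2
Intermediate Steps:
w = -2374/3257 (w = 3/(-4 + (4724 - 5549)/(-2322 + 9444)) = 3/(-4 - 825/7122) = 3/(-4 - 825*1/7122) = 3/(-4 - 275/2374) = 3/(-9771/2374) = 3*(-2374/9771) = -2374/3257 ≈ -0.72889)
Q = -1385365349/640436354 (Q = 10530/(-24039) + (-127/(-101))/(-2374/3257) = 10530*(-1/24039) - 127*(-1/101)*(-3257/2374) = -1170/2671 + (127/101)*(-3257/2374) = -1170/2671 - 413639/239774 = -1385365349/640436354 ≈ -2.1632)
p - Q = 7337 - 1*(-1385365349/640436354) = 7337 + 1385365349/640436354 = 4700266894647/640436354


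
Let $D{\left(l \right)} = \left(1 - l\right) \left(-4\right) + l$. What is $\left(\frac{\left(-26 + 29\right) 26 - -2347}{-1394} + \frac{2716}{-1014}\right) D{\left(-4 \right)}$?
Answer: $\frac{12490108}{117793} \approx 106.03$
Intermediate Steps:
$D{\left(l \right)} = -4 + 5 l$ ($D{\left(l \right)} = \left(-4 + 4 l\right) + l = -4 + 5 l$)
$\left(\frac{\left(-26 + 29\right) 26 - -2347}{-1394} + \frac{2716}{-1014}\right) D{\left(-4 \right)} = \left(\frac{\left(-26 + 29\right) 26 - -2347}{-1394} + \frac{2716}{-1014}\right) \left(-4 + 5 \left(-4\right)\right) = \left(\left(3 \cdot 26 + 2347\right) \left(- \frac{1}{1394}\right) + 2716 \left(- \frac{1}{1014}\right)\right) \left(-4 - 20\right) = \left(\left(78 + 2347\right) \left(- \frac{1}{1394}\right) - \frac{1358}{507}\right) \left(-24\right) = \left(2425 \left(- \frac{1}{1394}\right) - \frac{1358}{507}\right) \left(-24\right) = \left(- \frac{2425}{1394} - \frac{1358}{507}\right) \left(-24\right) = \left(- \frac{3122527}{706758}\right) \left(-24\right) = \frac{12490108}{117793}$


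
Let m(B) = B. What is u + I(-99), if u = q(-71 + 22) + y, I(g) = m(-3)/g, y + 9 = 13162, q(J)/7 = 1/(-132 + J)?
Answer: 78562819/5973 ≈ 13153.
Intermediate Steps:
q(J) = 7/(-132 + J)
y = 13153 (y = -9 + 13162 = 13153)
I(g) = -3/g
u = 2380686/181 (u = 7/(-132 + (-71 + 22)) + 13153 = 7/(-132 - 49) + 13153 = 7/(-181) + 13153 = 7*(-1/181) + 13153 = -7/181 + 13153 = 2380686/181 ≈ 13153.)
u + I(-99) = 2380686/181 - 3/(-99) = 2380686/181 - 3*(-1/99) = 2380686/181 + 1/33 = 78562819/5973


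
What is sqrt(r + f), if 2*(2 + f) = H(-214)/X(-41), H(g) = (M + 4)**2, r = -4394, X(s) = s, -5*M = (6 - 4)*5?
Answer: I*sqrt(7389758)/41 ≈ 66.303*I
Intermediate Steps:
M = -2 (M = -(6 - 4)*5/5 = -2*5/5 = -1/5*10 = -2)
H(g) = 4 (H(g) = (-2 + 4)**2 = 2**2 = 4)
f = -84/41 (f = -2 + (4/(-41))/2 = -2 + (4*(-1/41))/2 = -2 + (1/2)*(-4/41) = -2 - 2/41 = -84/41 ≈ -2.0488)
sqrt(r + f) = sqrt(-4394 - 84/41) = sqrt(-180238/41) = I*sqrt(7389758)/41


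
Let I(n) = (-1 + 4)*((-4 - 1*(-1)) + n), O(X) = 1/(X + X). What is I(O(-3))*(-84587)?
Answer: 1607153/2 ≈ 8.0358e+5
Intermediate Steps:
O(X) = 1/(2*X)
I(n) = -9 + 3*n (I(n) = 3*((-4 + 1) + n) = 3*(-3 + n) = -9 + 3*n)
I(O(-3))*(-84587) = (-9 + 3*((½)/(-3)))*(-84587) = (-9 + 3*((½)*(-⅓)))*(-84587) = (-9 + 3*(-⅙))*(-84587) = (-9 - ½)*(-84587) = -19/2*(-84587) = 1607153/2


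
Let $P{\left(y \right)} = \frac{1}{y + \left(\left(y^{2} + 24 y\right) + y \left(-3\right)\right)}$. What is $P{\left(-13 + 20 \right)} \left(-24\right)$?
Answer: $- \frac{24}{203} \approx -0.11823$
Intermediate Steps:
$P{\left(y \right)} = \frac{1}{y^{2} + 22 y}$ ($P{\left(y \right)} = \frac{1}{y - \left(- y^{2} - 21 y\right)} = \frac{1}{y + \left(y^{2} + 21 y\right)} = \frac{1}{y^{2} + 22 y}$)
$P{\left(-13 + 20 \right)} \left(-24\right) = \frac{1}{\left(-13 + 20\right) \left(22 + \left(-13 + 20\right)\right)} \left(-24\right) = \frac{1}{7 \left(22 + 7\right)} \left(-24\right) = \frac{1}{7 \cdot 29} \left(-24\right) = \frac{1}{7} \cdot \frac{1}{29} \left(-24\right) = \frac{1}{203} \left(-24\right) = - \frac{24}{203}$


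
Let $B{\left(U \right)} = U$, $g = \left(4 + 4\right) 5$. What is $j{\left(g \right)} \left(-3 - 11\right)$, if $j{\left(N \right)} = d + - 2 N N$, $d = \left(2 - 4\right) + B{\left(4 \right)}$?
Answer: $44772$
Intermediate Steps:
$g = 40$ ($g = 8 \cdot 5 = 40$)
$d = 2$ ($d = \left(2 - 4\right) + 4 = -2 + 4 = 2$)
$j{\left(N \right)} = 2 - 2 N^{2}$ ($j{\left(N \right)} = 2 + - 2 N N = 2 - 2 N^{2}$)
$j{\left(g \right)} \left(-3 - 11\right) = \left(2 - 2 \cdot 40^{2}\right) \left(-3 - 11\right) = \left(2 - 3200\right) \left(-14\right) = \left(-3198\right) \left(-14\right) = 44772$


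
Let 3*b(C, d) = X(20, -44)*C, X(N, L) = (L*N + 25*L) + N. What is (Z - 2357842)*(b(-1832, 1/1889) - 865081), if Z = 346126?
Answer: -667539002844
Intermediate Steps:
X(N, L) = N + 25*L + L*N (X(N, L) = (25*L + L*N) + N = N + 25*L + L*N)
b(C, d) = -1960*C/3 (b(C, d) = ((20 + 25*(-44) - 44*20)*C)/3 = ((20 - 1100 - 880)*C)/3 = (-1960*C)/3 = -1960*C/3)
(Z - 2357842)*(b(-1832, 1/1889) - 865081) = (346126 - 2357842)*(-1960/3*(-1832) - 865081) = -2011716*(3590720/3 - 865081) = -2011716*995477/3 = -667539002844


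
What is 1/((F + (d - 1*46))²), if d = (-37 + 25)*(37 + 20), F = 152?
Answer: 1/334084 ≈ 2.9933e-6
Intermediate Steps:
d = -684 (d = -12*57 = -684)
1/((F + (d - 1*46))²) = 1/((152 + (-684 - 1*46))²) = 1/((152 + (-684 - 46))²) = 1/((152 - 730)²) = 1/((-578)²) = 1/334084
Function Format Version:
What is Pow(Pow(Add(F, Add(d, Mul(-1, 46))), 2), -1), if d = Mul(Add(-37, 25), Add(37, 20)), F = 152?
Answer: Rational(1, 334084) ≈ 2.9933e-6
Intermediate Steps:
d = -684 (d = Mul(-12, 57) = -684)
Pow(Pow(Add(F, Add(d, Mul(-1, 46))), 2), -1) = Pow(Pow(Add(152, Add(-684, Mul(-1, 46))), 2), -1) = Pow(Pow(Add(152, Add(-684, -46)), 2), -1) = Pow(Pow(Add(152, -730), 2), -1) = Pow(Pow(-578, 2), -1) = Pow(334084, -1) = Rational(1, 334084)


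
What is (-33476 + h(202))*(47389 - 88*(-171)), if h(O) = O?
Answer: -2077528738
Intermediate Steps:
(-33476 + h(202))*(47389 - 88*(-171)) = (-33476 + 202)*(47389 - 88*(-171)) = -33274*(47389 + 15048) = -33274*62437 = -2077528738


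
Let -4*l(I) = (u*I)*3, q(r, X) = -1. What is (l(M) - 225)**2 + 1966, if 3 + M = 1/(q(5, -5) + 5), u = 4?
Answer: 783145/16 ≈ 48947.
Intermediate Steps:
M = -11/4 (M = -3 + 1/(-1 + 5) = -3 + 1/4 = -11/4 ≈ -2.7500)
l(I) = -3*I (l(I) = -4*I*3/4 = -3*I)
(l(M) - 225)**2 + 1966 = (-3*(-11/4) - 225)**2 + 1966 = (33/4 - 225)**2 + 1966 = (-867/4)**2 + 1966 = 751689/16 + 1966 = 783145/16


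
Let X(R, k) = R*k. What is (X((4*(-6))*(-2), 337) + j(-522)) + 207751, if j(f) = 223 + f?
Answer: 223628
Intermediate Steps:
(X((4*(-6))*(-2), 337) + j(-522)) + 207751 = (((4*(-6))*(-2))*337 + (223 - 522)) + 207751 = (-24*(-2)*337 - 299) + 207751 = (48*337 - 299) + 207751 = (16176 - 299) + 207751 = 15877 + 207751 = 223628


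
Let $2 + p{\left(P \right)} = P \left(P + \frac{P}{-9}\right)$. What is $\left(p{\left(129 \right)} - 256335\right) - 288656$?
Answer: $-530201$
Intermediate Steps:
$p{\left(P \right)} = -2 + \frac{8 P^{2}}{9}$ ($p{\left(P \right)} = -2 + P \left(P + \frac{P}{-9}\right) = -2 + P \left(P + P \left(- \frac{1}{9}\right)\right) = -2 + P \left(P - \frac{P}{9}\right) = -2 + P \frac{8 P}{9} = -2 + \frac{8 P^{2}}{9}$)
$\left(p{\left(129 \right)} - 256335\right) - 288656 = \left(\left(-2 + \frac{8 \cdot 129^{2}}{9}\right) - 256335\right) - 288656 = \left(\left(-2 + \frac{8}{9} \cdot 16641\right) - 256335\right) - 288656 = \left(\left(-2 + 14792\right) - 256335\right) - 288656 = \left(14790 - 256335\right) - 288656 = -241545 - 288656 = -530201$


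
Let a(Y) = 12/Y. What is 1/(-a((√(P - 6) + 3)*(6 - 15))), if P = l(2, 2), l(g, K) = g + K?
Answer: 9/4 + 3*I*√2/4 ≈ 2.25 + 1.0607*I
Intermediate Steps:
l(g, K) = K + g
P = 4 (P = 2 + 2 = 4)
1/(-a((√(P - 6) + 3)*(6 - 15))) = 1/(-12/((√(4 - 6) + 3)*(6 - 15))) = 1/(-12/((√(-2) + 3)*(-9))) = 1/(-12/((I*√2 + 3)*(-9))) = 1/(-12/((3 + I*√2)*(-9))) = 1/(-12/(-27 - 9*I*√2)) = 9/4 + 3*I*√2/4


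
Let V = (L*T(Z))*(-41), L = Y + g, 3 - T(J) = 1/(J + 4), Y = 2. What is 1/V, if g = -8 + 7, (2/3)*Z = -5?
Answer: -7/943 ≈ -0.0074231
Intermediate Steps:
Z = -15/2 (Z = (3/2)*(-5) = -15/2 ≈ -7.5000)
T(J) = 3 - 1/(4 + J) (T(J) = 3 - 1/(J + 4) = 3 - 1/(4 + J))
g = -1
L = 1 (L = 2 - 1 = 1)
V = -943/7 (V = (1*((11 + 3*(-15/2))/(4 - 15/2)))*(-41) = (1*((11 - 45/2)/(-7/2)))*(-41) = (1*(-2/7*(-23/2)))*(-41) = (1*(23/7))*(-41) = (23/7)*(-41) = -943/7 ≈ -134.71)
1/V = 1/(-943/7) = -7/943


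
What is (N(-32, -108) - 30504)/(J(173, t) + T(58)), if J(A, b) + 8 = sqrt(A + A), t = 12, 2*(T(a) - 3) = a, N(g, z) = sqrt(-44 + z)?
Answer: -366048/115 + 15252*sqrt(346)/115 - 2*I*sqrt(3287)/115 + 24*I*sqrt(38)/115 ≈ -716.04 + 0.2894*I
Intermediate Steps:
T(a) = 3 + a/2
J(A, b) = -8 + sqrt(2)*sqrt(A) (J(A, b) = -8 + sqrt(A + A) = -8 + sqrt(2*A) = -8 + sqrt(2)*sqrt(A))
(N(-32, -108) - 30504)/(J(173, t) + T(58)) = (sqrt(-44 - 108) - 30504)/((-8 + sqrt(2)*sqrt(173)) + (3 + (1/2)*58)) = (sqrt(-152) - 30504)/((-8 + sqrt(346)) + (3 + 29)) = (2*I*sqrt(38) - 30504)/((-8 + sqrt(346)) + 32) = (-30504 + 2*I*sqrt(38))/(24 + sqrt(346))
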